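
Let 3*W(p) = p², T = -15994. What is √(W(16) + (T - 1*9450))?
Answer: 2*I*√57057/3 ≈ 159.24*I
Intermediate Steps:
W(p) = p²/3
√(W(16) + (T - 1*9450)) = √((⅓)*16² + (-15994 - 1*9450)) = √((⅓)*256 + (-15994 - 9450)) = √(256/3 - 25444) = √(-76076/3) = 2*I*√57057/3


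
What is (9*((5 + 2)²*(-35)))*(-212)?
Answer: 3272220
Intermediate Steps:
(9*((5 + 2)²*(-35)))*(-212) = (9*(7²*(-35)))*(-212) = (9*(49*(-35)))*(-212) = (9*(-1715))*(-212) = -15435*(-212) = 3272220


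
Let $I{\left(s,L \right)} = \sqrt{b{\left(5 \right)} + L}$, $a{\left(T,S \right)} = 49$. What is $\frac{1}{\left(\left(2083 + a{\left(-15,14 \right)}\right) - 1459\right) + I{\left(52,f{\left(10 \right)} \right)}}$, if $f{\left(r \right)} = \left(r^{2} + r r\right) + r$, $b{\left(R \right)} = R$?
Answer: $\frac{673}{452714} - \frac{\sqrt{215}}{452714} \approx 0.0014542$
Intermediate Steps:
$f{\left(r \right)} = r + 2 r^{2}$ ($f{\left(r \right)} = \left(r^{2} + r^{2}\right) + r = 2 r^{2} + r = r + 2 r^{2}$)
$I{\left(s,L \right)} = \sqrt{5 + L}$
$\frac{1}{\left(\left(2083 + a{\left(-15,14 \right)}\right) - 1459\right) + I{\left(52,f{\left(10 \right)} \right)}} = \frac{1}{\left(\left(2083 + 49\right) - 1459\right) + \sqrt{5 + 10 \left(1 + 2 \cdot 10\right)}} = \frac{1}{\left(2132 - 1459\right) + \sqrt{5 + 10 \left(1 + 20\right)}} = \frac{1}{673 + \sqrt{5 + 10 \cdot 21}} = \frac{1}{673 + \sqrt{5 + 210}} = \frac{1}{673 + \sqrt{215}}$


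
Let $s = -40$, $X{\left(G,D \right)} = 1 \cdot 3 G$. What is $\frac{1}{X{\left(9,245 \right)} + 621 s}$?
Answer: $- \frac{1}{24813} \approx -4.0301 \cdot 10^{-5}$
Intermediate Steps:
$X{\left(G,D \right)} = 3 G$
$\frac{1}{X{\left(9,245 \right)} + 621 s} = \frac{1}{3 \cdot 9 + 621 \left(-40\right)} = \frac{1}{27 - 24840} = \frac{1}{-24813} = - \frac{1}{24813}$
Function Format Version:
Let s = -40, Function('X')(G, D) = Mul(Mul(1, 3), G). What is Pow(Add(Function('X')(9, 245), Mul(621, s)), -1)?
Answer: Rational(-1, 24813) ≈ -4.0301e-5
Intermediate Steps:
Function('X')(G, D) = Mul(3, G)
Pow(Add(Function('X')(9, 245), Mul(621, s)), -1) = Pow(Add(Mul(3, 9), Mul(621, -40)), -1) = Pow(Add(27, -24840), -1) = Pow(-24813, -1) = Rational(-1, 24813)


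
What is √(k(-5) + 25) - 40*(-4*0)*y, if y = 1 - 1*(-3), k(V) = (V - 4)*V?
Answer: √70 ≈ 8.3666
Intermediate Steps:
k(V) = V*(-4 + V) (k(V) = (-4 + V)*V = V*(-4 + V))
y = 4 (y = 1 + 3 = 4)
√(k(-5) + 25) - 40*(-4*0)*y = √(-5*(-4 - 5) + 25) - 40*(-4*0)*4 = √(-5*(-9) + 25) - 0*4 = √(45 + 25) - 40*0 = √70 + 0 = √70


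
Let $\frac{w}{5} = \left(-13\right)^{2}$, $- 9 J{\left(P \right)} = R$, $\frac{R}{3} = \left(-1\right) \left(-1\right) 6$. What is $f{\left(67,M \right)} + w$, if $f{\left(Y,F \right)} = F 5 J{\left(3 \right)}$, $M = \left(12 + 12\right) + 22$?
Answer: $385$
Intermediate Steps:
$R = 18$ ($R = 3 \left(-1\right) \left(-1\right) 6 = 3 \cdot 1 \cdot 6 = 3 \cdot 6 = 18$)
$M = 46$ ($M = 24 + 22 = 46$)
$J{\left(P \right)} = -2$ ($J{\left(P \right)} = \left(- \frac{1}{9}\right) 18 = -2$)
$f{\left(Y,F \right)} = - 10 F$ ($f{\left(Y,F \right)} = F 5 \left(-2\right) = 5 F \left(-2\right) = - 10 F$)
$w = 845$ ($w = 5 \left(-13\right)^{2} = 5 \cdot 169 = 845$)
$f{\left(67,M \right)} + w = \left(-10\right) 46 + 845 = -460 + 845 = 385$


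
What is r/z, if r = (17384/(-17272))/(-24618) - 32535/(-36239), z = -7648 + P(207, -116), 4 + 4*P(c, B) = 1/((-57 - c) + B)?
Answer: -1314285116352920/11196954289283314629 ≈ -0.00011738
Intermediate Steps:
P(c, B) = -1 + 1/(4*(-57 + B - c)) (P(c, B) = -1 + 1/(4*((-57 - c) + B)) = -1 + 1/(4*(-57 + B - c)))
z = -11626481/1520 (z = -7648 + (-229/4 - 116 - 1*207)/(57 + 207 - 1*(-116)) = -7648 + (-229/4 - 116 - 207)/(57 + 207 + 116) = -7648 - 1521/4/380 = -7648 + (1/380)*(-1521/4) = -7648 - 1521/1520 = -11626481/1520 ≈ -7649.0)
r = 1729322521517/1926112344618 (r = (17384*(-1/17272))*(-1/24618) - 32535*(-1/36239) = -2173/2159*(-1/24618) + 32535/36239 = 2173/53150262 + 32535/36239 = 1729322521517/1926112344618 ≈ 0.89783)
r/z = 1729322521517/(1926112344618*(-11626481/1520)) = (1729322521517/1926112344618)*(-1520/11626481) = -1314285116352920/11196954289283314629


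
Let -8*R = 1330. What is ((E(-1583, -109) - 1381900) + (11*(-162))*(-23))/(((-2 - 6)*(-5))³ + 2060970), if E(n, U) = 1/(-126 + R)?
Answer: -156752847/248408993 ≈ -0.63103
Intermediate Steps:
R = -665/4 (R = -⅛*1330 = -665/4 ≈ -166.25)
E(n, U) = -4/1169 (E(n, U) = 1/(-126 - 665/4) = 1/(-1169/4) = -4/1169)
((E(-1583, -109) - 1381900) + (11*(-162))*(-23))/(((-2 - 6)*(-5))³ + 2060970) = ((-4/1169 - 1381900) + (11*(-162))*(-23))/(((-2 - 6)*(-5))³ + 2060970) = (-1615441104/1169 - 1782*(-23))/((-8*(-5))³ + 2060970) = (-1615441104/1169 + 40986)/(40³ + 2060970) = -1567528470/(1169*(64000 + 2060970)) = -1567528470/1169/2124970 = -1567528470/1169*1/2124970 = -156752847/248408993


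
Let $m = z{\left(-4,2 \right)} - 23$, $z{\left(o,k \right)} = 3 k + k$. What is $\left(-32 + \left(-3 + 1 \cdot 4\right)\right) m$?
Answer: $465$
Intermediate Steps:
$z{\left(o,k \right)} = 4 k$
$m = -15$ ($m = 4 \cdot 2 - 23 = 8 - 23 = -15$)
$\left(-32 + \left(-3 + 1 \cdot 4\right)\right) m = \left(-32 + \left(-3 + 1 \cdot 4\right)\right) \left(-15\right) = \left(-32 + \left(-3 + 4\right)\right) \left(-15\right) = \left(-32 + 1\right) \left(-15\right) = \left(-31\right) \left(-15\right) = 465$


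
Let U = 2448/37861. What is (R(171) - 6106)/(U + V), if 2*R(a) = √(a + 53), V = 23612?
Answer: -115589633/446988190 + 37861*√14/446988190 ≈ -0.25828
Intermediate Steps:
U = 2448/37861 (U = 2448*(1/37861) = 2448/37861 ≈ 0.064658)
R(a) = √(53 + a)/2 (R(a) = √(a + 53)/2 = √(53 + a)/2)
(R(171) - 6106)/(U + V) = (√(53 + 171)/2 - 6106)/(2448/37861 + 23612) = (√224/2 - 6106)/(893976380/37861) = ((4*√14)/2 - 6106)*(37861/893976380) = (2*√14 - 6106)*(37861/893976380) = (-6106 + 2*√14)*(37861/893976380) = -115589633/446988190 + 37861*√14/446988190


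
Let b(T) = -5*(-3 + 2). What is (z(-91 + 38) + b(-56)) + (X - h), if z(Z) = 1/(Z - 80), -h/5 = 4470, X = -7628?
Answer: 1958690/133 ≈ 14727.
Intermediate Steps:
b(T) = 5 (b(T) = -5*(-1) = 5)
h = -22350 (h = -5*4470 = -22350)
z(Z) = 1/(-80 + Z)
(z(-91 + 38) + b(-56)) + (X - h) = (1/(-80 + (-91 + 38)) + 5) + (-7628 - 1*(-22350)) = (1/(-80 - 53) + 5) + (-7628 + 22350) = (1/(-133) + 5) + 14722 = (-1/133 + 5) + 14722 = 664/133 + 14722 = 1958690/133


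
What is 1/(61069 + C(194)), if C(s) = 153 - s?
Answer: 1/61028 ≈ 1.6386e-5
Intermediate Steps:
1/(61069 + C(194)) = 1/(61069 + (153 - 1*194)) = 1/(61069 + (153 - 194)) = 1/(61069 - 41) = 1/61028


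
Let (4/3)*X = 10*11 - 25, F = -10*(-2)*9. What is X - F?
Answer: -465/4 ≈ -116.25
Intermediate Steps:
F = 180 (F = 20*9 = 180)
X = 255/4 (X = 3*(10*11 - 25)/4 = 3*(110 - 25)/4 = (3/4)*85 = 255/4 ≈ 63.750)
X - F = 255/4 - 1*180 = 255/4 - 180 = -465/4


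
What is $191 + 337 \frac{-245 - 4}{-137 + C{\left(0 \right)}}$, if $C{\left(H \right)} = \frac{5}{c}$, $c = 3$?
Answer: $\frac{329285}{406} \approx 811.05$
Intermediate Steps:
$C{\left(H \right)} = \frac{5}{3}$
$191 + 337 \frac{-245 - 4}{-137 + C{\left(0 \right)}} = 191 + 337 \frac{-245 - 4}{-137 + \frac{5}{3}} = 191 + 337 \left(- \frac{249}{- \frac{406}{3}}\right) = 191 + 337 \left(\left(-249\right) \left(- \frac{3}{406}\right)\right) = 191 + 337 \cdot \frac{747}{406} = 191 + \frac{251739}{406} = \frac{329285}{406}$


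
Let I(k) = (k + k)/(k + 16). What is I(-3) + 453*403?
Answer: 2373261/13 ≈ 1.8256e+5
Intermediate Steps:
I(k) = 2*k/(16 + k) (I(k) = (2*k)/(16 + k) = 2*k/(16 + k))
I(-3) + 453*403 = 2*(-3)/(16 - 3) + 453*403 = 2*(-3)/13 + 182559 = 2*(-3)*(1/13) + 182559 = -6/13 + 182559 = 2373261/13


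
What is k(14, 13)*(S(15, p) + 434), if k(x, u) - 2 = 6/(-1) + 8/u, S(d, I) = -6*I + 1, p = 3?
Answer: -18348/13 ≈ -1411.4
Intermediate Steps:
S(d, I) = 1 - 6*I
k(x, u) = -4 + 8/u (k(x, u) = 2 + (6/(-1) + 8/u) = 2 + (6*(-1) + 8/u) = 2 + (-6 + 8/u) = -4 + 8/u)
k(14, 13)*(S(15, p) + 434) = (-4 + 8/13)*((1 - 6*3) + 434) = (-4 + 8*(1/13))*((1 - 18) + 434) = (-4 + 8/13)*(-17 + 434) = -44/13*417 = -18348/13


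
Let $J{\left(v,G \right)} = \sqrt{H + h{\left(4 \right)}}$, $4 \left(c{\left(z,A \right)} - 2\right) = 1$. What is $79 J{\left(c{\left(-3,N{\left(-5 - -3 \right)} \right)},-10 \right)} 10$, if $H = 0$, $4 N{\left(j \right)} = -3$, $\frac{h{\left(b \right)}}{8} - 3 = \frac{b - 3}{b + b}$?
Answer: $3950$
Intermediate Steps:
$h{\left(b \right)} = 24 + \frac{4 \left(-3 + b\right)}{b}$ ($h{\left(b \right)} = 24 + 8 \frac{b - 3}{b + b} = 24 + 8 \frac{-3 + b}{2 b} = 24 + \frac{4 \left(-3 + b\right)}{b}$)
$N{\left(j \right)} = - \frac{3}{4}$ ($N{\left(j \right)} = \frac{1}{4} \left(-3\right) = - \frac{3}{4}$)
$c{\left(z,A \right)} = \frac{9}{4}$ ($c{\left(z,A \right)} = 2 + \frac{1}{4} \cdot 1 = 2 + \frac{1}{4} = \frac{9}{4}$)
$J{\left(v,G \right)} = 5$ ($J{\left(v,G \right)} = \sqrt{0 + \left(28 - \frac{12}{4}\right)} = \sqrt{0 + \left(28 - 3\right)} = \sqrt{0 + 25} = \sqrt{25} = 5$)
$79 J{\left(c{\left(-3,N{\left(-5 - -3 \right)} \right)},-10 \right)} 10 = 79 \cdot 5 \cdot 10 = 395 \cdot 10 = 3950$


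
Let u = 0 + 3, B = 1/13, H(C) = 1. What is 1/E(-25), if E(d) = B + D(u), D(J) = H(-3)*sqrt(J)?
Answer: -13/506 + 169*sqrt(3)/506 ≈ 0.55280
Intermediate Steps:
B = 1/13 (B = 1*(1/13) = 1/13 ≈ 0.076923)
u = 3
D(J) = sqrt(J) (D(J) = 1*sqrt(J) = sqrt(J))
E(d) = 1/13 + sqrt(3)
1/E(-25) = 1/(1/13 + sqrt(3))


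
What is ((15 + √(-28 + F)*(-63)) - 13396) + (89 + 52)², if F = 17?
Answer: 6500 - 63*I*√11 ≈ 6500.0 - 208.95*I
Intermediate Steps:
((15 + √(-28 + F)*(-63)) - 13396) + (89 + 52)² = ((15 + √(-28 + 17)*(-63)) - 13396) + (89 + 52)² = ((15 + √(-11)*(-63)) - 13396) + 141² = ((15 + (I*√11)*(-63)) - 13396) + 19881 = ((15 - 63*I*√11) - 13396) + 19881 = (-13381 - 63*I*√11) + 19881 = 6500 - 63*I*√11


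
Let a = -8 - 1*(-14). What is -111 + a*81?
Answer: 375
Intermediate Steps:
a = 6 (a = -8 + 14 = 6)
-111 + a*81 = -111 + 6*81 = -111 + 486 = 375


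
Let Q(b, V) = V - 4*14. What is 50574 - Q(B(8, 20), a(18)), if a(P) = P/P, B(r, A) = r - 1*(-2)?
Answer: 50629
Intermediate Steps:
B(r, A) = 2 + r (B(r, A) = r + 2 = 2 + r)
a(P) = 1
Q(b, V) = -56 + V (Q(b, V) = V - 56 = -56 + V)
50574 - Q(B(8, 20), a(18)) = 50574 - (-56 + 1) = 50574 - 1*(-55) = 50574 + 55 = 50629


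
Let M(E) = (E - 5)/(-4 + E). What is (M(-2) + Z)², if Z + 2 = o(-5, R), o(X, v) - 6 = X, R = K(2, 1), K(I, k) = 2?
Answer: 1/36 ≈ 0.027778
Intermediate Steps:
R = 2
o(X, v) = 6 + X
Z = -1 (Z = -2 + (6 - 5) = -2 + 1 = -1)
M(E) = (-5 + E)/(-4 + E)
(M(-2) + Z)² = ((-5 - 2)/(-4 - 2) - 1)² = (-7/(-6) - 1)² = (-⅙*(-7) - 1)² = (7/6 - 1)² = (⅙)² = 1/36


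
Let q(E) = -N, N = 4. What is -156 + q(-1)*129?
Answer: -672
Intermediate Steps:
q(E) = -4 (q(E) = -1*4 = -4)
-156 + q(-1)*129 = -156 - 4*129 = -156 - 516 = -672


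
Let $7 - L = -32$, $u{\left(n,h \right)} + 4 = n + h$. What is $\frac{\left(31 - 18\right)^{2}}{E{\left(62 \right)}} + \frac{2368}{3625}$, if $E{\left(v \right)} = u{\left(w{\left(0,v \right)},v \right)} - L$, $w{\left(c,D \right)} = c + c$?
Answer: $\frac{657617}{68875} \approx 9.548$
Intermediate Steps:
$w{\left(c,D \right)} = 2 c$
$u{\left(n,h \right)} = -4 + h + n$ ($u{\left(n,h \right)} = -4 + \left(n + h\right) = -4 + \left(h + n\right) = -4 + h + n$)
$L = 39$ ($L = 7 - -32 = 7 + 32 = 39$)
$E{\left(v \right)} = -43 + v$ ($E{\left(v \right)} = \left(-4 + v + 2 \cdot 0\right) - 39 = \left(-4 + v + 0\right) - 39 = \left(-4 + v\right) - 39 = -43 + v$)
$\frac{\left(31 - 18\right)^{2}}{E{\left(62 \right)}} + \frac{2368}{3625} = \frac{\left(31 - 18\right)^{2}}{-43 + 62} + \frac{2368}{3625} = \frac{13^{2}}{19} + 2368 \cdot \frac{1}{3625} = 169 \cdot \frac{1}{19} + \frac{2368}{3625} = \frac{169}{19} + \frac{2368}{3625} = \frac{657617}{68875}$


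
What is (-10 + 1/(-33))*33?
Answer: -331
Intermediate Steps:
(-10 + 1/(-33))*33 = (-10 - 1/33)*33 = -331/33*33 = -331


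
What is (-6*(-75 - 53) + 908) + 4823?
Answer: 6499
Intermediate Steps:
(-6*(-75 - 53) + 908) + 4823 = (-6*(-128) + 908) + 4823 = (768 + 908) + 4823 = 1676 + 4823 = 6499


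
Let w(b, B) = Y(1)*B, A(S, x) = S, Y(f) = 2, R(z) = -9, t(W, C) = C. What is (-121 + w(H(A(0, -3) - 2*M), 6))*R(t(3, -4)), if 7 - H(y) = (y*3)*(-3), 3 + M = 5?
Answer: 981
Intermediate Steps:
M = 2 (M = -3 + 5 = 2)
H(y) = 7 + 9*y (H(y) = 7 - y*3*(-3) = 7 - 3*y*(-3) = 7 - (-9)*y = 7 + 9*y)
w(b, B) = 2*B
(-121 + w(H(A(0, -3) - 2*M), 6))*R(t(3, -4)) = (-121 + 2*6)*(-9) = (-121 + 12)*(-9) = -109*(-9) = 981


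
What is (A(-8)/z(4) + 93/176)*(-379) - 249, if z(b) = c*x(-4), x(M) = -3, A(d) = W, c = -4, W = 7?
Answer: -353945/528 ≈ -670.35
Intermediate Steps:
A(d) = 7
z(b) = 12 (z(b) = -4*(-3) = 12)
(A(-8)/z(4) + 93/176)*(-379) - 249 = (7/12 + 93/176)*(-379) - 249 = (587/528)*(-379) - 249 = -222473/528 - 249 = -353945/528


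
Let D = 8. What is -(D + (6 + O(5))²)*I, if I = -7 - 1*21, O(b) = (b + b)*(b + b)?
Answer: 314832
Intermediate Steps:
O(b) = 4*b² (O(b) = (2*b)*(2*b) = 4*b²)
I = -28 (I = -7 - 21 = -28)
-(D + (6 + O(5))²)*I = -(8 + (6 + 4*5²)²)*(-28) = -(8 + (6 + 4*25)²)*(-28) = -(8 + (6 + 100)²)*(-28) = -(8 + 106²)*(-28) = -(8 + 11236)*(-28) = -11244*(-28) = -1*(-314832) = 314832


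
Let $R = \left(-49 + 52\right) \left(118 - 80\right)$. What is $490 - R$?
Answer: $376$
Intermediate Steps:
$R = 114$ ($R = 3 \cdot 38 = 114$)
$490 - R = 490 - 114 = 376$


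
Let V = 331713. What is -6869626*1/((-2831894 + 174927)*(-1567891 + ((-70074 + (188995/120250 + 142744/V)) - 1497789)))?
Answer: -54803799196578900/66466902603950973888971 ≈ -8.2453e-7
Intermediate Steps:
-6869626*1/((-2831894 + 174927)*(-1567891 + ((-70074 + (188995/120250 + 142744/V)) - 1497789))) = -6869626*1/((-2831894 + 174927)*(-1567891 + ((-70074 + (188995/120250 + 142744/331713)) - 1497789))) = -6869626*(-1/(2656967*(-1567891 + ((-70074 + (188995*(1/120250) + 142744*(1/331713))) - 1497789)))) = -6869626*(-1/(2656967*(-1567891 + ((-70074 + (37799/24050 + 142744/331713)) - 1497789)))) = -6869626*(-1/(2656967*(-1567891 + ((-70074 + 15971412887/7977697650) - 1497789)))) = -6869626*(-1/(2656967*(-1567891 + (-559013213713213/7977697650 - 1497789)))) = -6869626*(-1/(2656967*(-1567891 - 12507920999209063/7977697650))) = -6869626/((-25016081345365213/7977697650*(-2656967))) = -6869626/66466902603950973888971/7977697650 = -6869626*7977697650/66466902603950973888971 = -54803799196578900/66466902603950973888971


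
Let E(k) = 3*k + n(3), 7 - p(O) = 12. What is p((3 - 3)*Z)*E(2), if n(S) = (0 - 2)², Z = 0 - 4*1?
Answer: -50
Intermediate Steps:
Z = -4 (Z = 0 - 4 = -4)
n(S) = 4 (n(S) = (-2)² = 4)
p(O) = -5 (p(O) = 7 - 1*12 = 7 - 12 = -5)
E(k) = 4 + 3*k (E(k) = 3*k + 4 = 4 + 3*k)
p((3 - 3)*Z)*E(2) = -5*(4 + 3*2) = -5*(4 + 6) = -5*10 = -50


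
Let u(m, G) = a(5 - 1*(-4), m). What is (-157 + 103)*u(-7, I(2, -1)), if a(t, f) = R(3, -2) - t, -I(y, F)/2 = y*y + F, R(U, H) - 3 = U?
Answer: 162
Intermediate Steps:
R(U, H) = 3 + U
I(y, F) = -2*F - 2*y² (I(y, F) = -2*(y*y + F) = -2*(y² + F) = -2*(F + y²) = -2*F - 2*y²)
a(t, f) = 6 - t (a(t, f) = (3 + 3) - t = 6 - t)
u(m, G) = -3 (u(m, G) = 6 - (5 - 1*(-4)) = 6 - (5 + 4) = 6 - 1*9 = 6 - 9 = -3)
(-157 + 103)*u(-7, I(2, -1)) = (-157 + 103)*(-3) = -54*(-3) = 162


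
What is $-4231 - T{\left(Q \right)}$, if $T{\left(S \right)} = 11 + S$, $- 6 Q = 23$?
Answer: $- \frac{25429}{6} \approx -4238.2$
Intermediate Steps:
$Q = - \frac{23}{6}$ ($Q = \left(- \frac{1}{6}\right) 23 = - \frac{23}{6} \approx -3.8333$)
$-4231 - T{\left(Q \right)} = -4231 - \left(11 - \frac{23}{6}\right) = -4231 - \frac{43}{6} = - \frac{25429}{6}$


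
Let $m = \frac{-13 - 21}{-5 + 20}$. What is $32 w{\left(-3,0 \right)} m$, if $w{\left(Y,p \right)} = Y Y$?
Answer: $- \frac{3264}{5} \approx -652.8$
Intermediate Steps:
$w{\left(Y,p \right)} = Y^{2}$
$m = - \frac{34}{15} \approx -2.2667$
$32 w{\left(-3,0 \right)} m = 32 \left(-3\right)^{2} \left(- \frac{34}{15}\right) = 32 \cdot 9 \left(- \frac{34}{15}\right) = 288 \left(- \frac{34}{15}\right) = - \frac{3264}{5}$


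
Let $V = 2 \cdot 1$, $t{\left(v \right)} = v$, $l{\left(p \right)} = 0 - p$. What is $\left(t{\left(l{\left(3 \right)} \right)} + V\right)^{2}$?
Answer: $1$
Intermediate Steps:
$l{\left(p \right)} = - p$
$V = 2$
$\left(t{\left(l{\left(3 \right)} \right)} + V\right)^{2} = \left(\left(-1\right) 3 + 2\right)^{2} = \left(-3 + 2\right)^{2} = \left(-1\right)^{2} = 1$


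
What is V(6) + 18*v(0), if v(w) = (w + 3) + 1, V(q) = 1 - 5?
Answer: 68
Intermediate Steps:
V(q) = -4
v(w) = 4 + w (v(w) = (3 + w) + 1 = 4 + w)
V(6) + 18*v(0) = -4 + 18*(4 + 0) = -4 + 18*4 = -4 + 72 = 68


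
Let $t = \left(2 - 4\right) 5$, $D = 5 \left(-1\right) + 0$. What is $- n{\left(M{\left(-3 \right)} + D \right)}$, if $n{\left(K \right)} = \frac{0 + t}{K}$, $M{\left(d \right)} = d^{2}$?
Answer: $\frac{5}{2} \approx 2.5$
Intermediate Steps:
$D = -5$ ($D = -5 + 0 = -5$)
$t = -10$ ($t = \left(-2\right) 5 = -10$)
$n{\left(K \right)} = - \frac{10}{K}$ ($n{\left(K \right)} = \frac{0 - 10}{K} = - \frac{10}{K}$)
$- n{\left(M{\left(-3 \right)} + D \right)} = - \frac{-10}{\left(-3\right)^{2} - 5} = - \frac{-10}{9 - 5} = - \frac{-10}{4} = \left(-1\right) \left(- \frac{5}{2}\right) = \frac{5}{2}$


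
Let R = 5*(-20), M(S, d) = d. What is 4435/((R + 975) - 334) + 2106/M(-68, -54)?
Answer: -16664/541 ≈ -30.802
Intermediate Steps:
R = -100
4435/((R + 975) - 334) + 2106/M(-68, -54) = 4435/((-100 + 975) - 334) + 2106/(-54) = 4435/(875 - 334) + 2106*(-1/54) = 4435/541 - 39 = -16664/541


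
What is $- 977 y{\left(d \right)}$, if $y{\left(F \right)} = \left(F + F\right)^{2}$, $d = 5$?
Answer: $-97700$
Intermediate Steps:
$y{\left(F \right)} = 4 F^{2}$ ($y{\left(F \right)} = \left(2 F\right)^{2} = 4 F^{2}$)
$- 977 y{\left(d \right)} = - 977 \cdot 4 \cdot 5^{2} = - 977 \cdot 4 \cdot 25 = \left(-977\right) 100 = -97700$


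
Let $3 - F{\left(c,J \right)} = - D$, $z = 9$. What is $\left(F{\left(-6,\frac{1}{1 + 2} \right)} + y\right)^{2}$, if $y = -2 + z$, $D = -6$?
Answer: $16$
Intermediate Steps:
$F{\left(c,J \right)} = -3$ ($F{\left(c,J \right)} = 3 - \left(-1\right) \left(-6\right) = 3 - 6 = -3$)
$y = 7$ ($y = -2 + 9 = 7$)
$\left(F{\left(-6,\frac{1}{1 + 2} \right)} + y\right)^{2} = \left(-3 + 7\right)^{2} = 4^{2} = 16$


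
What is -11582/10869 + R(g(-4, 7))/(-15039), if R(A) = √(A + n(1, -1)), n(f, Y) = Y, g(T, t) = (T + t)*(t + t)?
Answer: -11582/10869 - √41/15039 ≈ -1.0660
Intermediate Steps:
g(T, t) = 2*t*(T + t) (g(T, t) = (T + t)*(2*t) = 2*t*(T + t))
R(A) = √(-1 + A) (R(A) = √(A - 1) = √(-1 + A))
-11582/10869 + R(g(-4, 7))/(-15039) = -11582/10869 + √(-1 + 2*7*(-4 + 7))/(-15039) = -11582*1/10869 + √(-1 + 2*7*3)*(-1/15039) = -11582/10869 + √(-1 + 42)*(-1/15039) = -11582/10869 + √41*(-1/15039) = -11582/10869 - √41/15039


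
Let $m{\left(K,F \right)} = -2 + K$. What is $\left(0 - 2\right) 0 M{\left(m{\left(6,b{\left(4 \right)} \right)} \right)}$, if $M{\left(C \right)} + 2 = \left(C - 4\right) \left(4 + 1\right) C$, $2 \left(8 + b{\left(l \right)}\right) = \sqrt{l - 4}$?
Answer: $0$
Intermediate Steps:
$b{\left(l \right)} = -8 + \frac{\sqrt{-4 + l}}{2}$ ($b{\left(l \right)} = -8 + \frac{\sqrt{l - 4}}{2} = -8 + \frac{\sqrt{-4 + l}}{2}$)
$M{\left(C \right)} = -2 + C \left(-20 + 5 C\right)$ ($M{\left(C \right)} = -2 + \left(C - 4\right) \left(4 + 1\right) C = -2 + \left(-4 + C\right) 5 C = -2 + \left(-20 + 5 C\right) C = -2 + C \left(-20 + 5 C\right)$)
$\left(0 - 2\right) 0 M{\left(m{\left(6,b{\left(4 \right)} \right)} \right)} = \left(0 - 2\right) 0 \left(-2 - 20 \left(-2 + 6\right) + 5 \left(-2 + 6\right)^{2}\right) = \left(-2\right) 0 \left(-2 - 80 + 5 \cdot 4^{2}\right) = 0 \left(-2 - 80 + 5 \cdot 16\right) = 0 \left(-2 - 80 + 80\right) = 0 \left(-2\right) = 0$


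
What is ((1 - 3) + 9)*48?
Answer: 336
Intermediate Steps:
((1 - 3) + 9)*48 = (-2 + 9)*48 = 7*48 = 336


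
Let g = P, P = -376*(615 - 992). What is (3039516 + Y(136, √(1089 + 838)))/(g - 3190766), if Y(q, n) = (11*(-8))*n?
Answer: -506586/508169 + 44*√1927/1524507 ≈ -0.99562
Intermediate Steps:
P = 141752 (P = -376*(-377) = 141752)
Y(q, n) = -88*n
g = 141752
(3039516 + Y(136, √(1089 + 838)))/(g - 3190766) = (3039516 - 88*√(1089 + 838))/(141752 - 3190766) = (3039516 - 88*√1927)/(-3049014) = (3039516 - 88*√1927)*(-1/3049014) = -506586/508169 + 44*√1927/1524507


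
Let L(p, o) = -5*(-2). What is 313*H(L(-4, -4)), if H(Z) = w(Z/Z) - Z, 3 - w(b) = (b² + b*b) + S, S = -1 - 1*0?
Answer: -2504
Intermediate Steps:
S = -1 (S = -1 + 0 = -1)
L(p, o) = 10
w(b) = 4 - 2*b² (w(b) = 3 - ((b² + b*b) - 1) = 3 - ((b² + b²) - 1) = 3 - (2*b² - 1) = 3 - (-1 + 2*b²) = 3 + (1 - 2*b²) = 4 - 2*b²)
H(Z) = 2 - Z (H(Z) = (4 - 2*(Z/Z)²) - Z = (4 - 2*1²) - Z = (4 - 2*1) - Z = (4 - 2) - Z = 2 - Z)
313*H(L(-4, -4)) = 313*(2 - 1*10) = 313*(2 - 10) = 313*(-8) = -2504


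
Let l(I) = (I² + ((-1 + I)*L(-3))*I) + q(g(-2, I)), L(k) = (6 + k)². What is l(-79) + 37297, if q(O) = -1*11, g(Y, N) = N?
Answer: 100407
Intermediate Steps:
q(O) = -11
l(I) = -11 + I² + I*(-9 + 9*I) (l(I) = (I² + ((-1 + I)*(6 - 3)²)*I) - 11 = (I² + ((-1 + I)*3²)*I) - 11 = (I² + ((-1 + I)*9)*I) - 11 = (I² + (-9 + 9*I)*I) - 11 = (I² + I*(-9 + 9*I)) - 11 = -11 + I² + I*(-9 + 9*I))
l(-79) + 37297 = (-11 - 9*(-79) + 10*(-79)²) + 37297 = (-11 + 711 + 10*6241) + 37297 = (-11 + 711 + 62410) + 37297 = 63110 + 37297 = 100407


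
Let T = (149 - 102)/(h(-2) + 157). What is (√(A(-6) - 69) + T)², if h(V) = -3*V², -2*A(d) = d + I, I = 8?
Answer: -1469541/21025 + 94*I*√70/145 ≈ -69.895 + 5.4239*I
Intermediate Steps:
A(d) = -4 - d/2 (A(d) = -(d + 8)/2 = -(8 + d)/2 = -4 - d/2)
T = 47/145 (T = (149 - 102)/(-3*(-2)² + 157) = 47/(-3*4 + 157) = 47/(-12 + 157) = 47/145 ≈ 0.32414)
(√(A(-6) - 69) + T)² = (√((-4 - ½*(-6)) - 69) + 47/145)² = (√((-4 + 3) - 69) + 47/145)² = (√(-1 - 69) + 47/145)² = (√(-70) + 47/145)² = (I*√70 + 47/145)² = (47/145 + I*√70)²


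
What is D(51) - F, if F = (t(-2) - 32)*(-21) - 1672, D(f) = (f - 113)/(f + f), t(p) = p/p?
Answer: 52040/51 ≈ 1020.4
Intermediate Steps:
t(p) = 1
D(f) = (-113 + f)/(2*f) (D(f) = (-113 + f)/((2*f)) = (-113 + f)*(1/(2*f)) = (-113 + f)/(2*f))
F = -1021 (F = (1 - 32)*(-21) - 1672 = -31*(-21) - 1672 = 651 - 1672 = -1021)
D(51) - F = (1/2)*(-113 + 51)/51 - 1*(-1021) = (1/2)*(1/51)*(-62) + 1021 = -31/51 + 1021 = 52040/51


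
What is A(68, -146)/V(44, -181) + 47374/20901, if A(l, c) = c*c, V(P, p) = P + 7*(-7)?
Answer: -445288846/104505 ≈ -4260.9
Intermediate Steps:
V(P, p) = -49 + P (V(P, p) = P - 49 = -49 + P)
A(l, c) = c**2
A(68, -146)/V(44, -181) + 47374/20901 = (-146)**2/(-49 + 44) + 47374/20901 = 21316/(-5) + 47374*(1/20901) = 21316*(-1/5) + 47374/20901 = -21316/5 + 47374/20901 = -445288846/104505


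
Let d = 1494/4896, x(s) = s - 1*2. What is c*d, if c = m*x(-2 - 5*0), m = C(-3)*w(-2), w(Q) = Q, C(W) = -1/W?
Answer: 83/102 ≈ 0.81373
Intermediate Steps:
x(s) = -2 + s (x(s) = s - 2 = -2 + s)
m = -⅔ (m = -1/(-3)*(-2) = -1*(-⅓)*(-2) = (⅓)*(-2) = -⅔ ≈ -0.66667)
d = 83/272 (d = 1494*(1/4896) = 83/272 ≈ 0.30515)
c = 8/3 (c = -2*(-2 + (-2 - 5*0))/3 = -2*(-2 + (-2 + 0))/3 = -2*(-2 - 2)/3 = -⅔*(-4) = 8/3 ≈ 2.6667)
c*d = (8/3)*(83/272) = 83/102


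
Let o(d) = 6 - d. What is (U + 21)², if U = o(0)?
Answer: 729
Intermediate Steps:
U = 6 (U = 6 - 1*0 = 6 + 0 = 6)
(U + 21)² = (6 + 21)² = 27² = 729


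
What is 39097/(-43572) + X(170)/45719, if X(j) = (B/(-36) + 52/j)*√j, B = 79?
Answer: -39097/43572 - 5779*√170/139900140 ≈ -0.89783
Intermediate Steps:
X(j) = √j*(-79/36 + 52/j) (X(j) = (79/(-36) + 52/j)*√j = (79*(-1/36) + 52/j)*√j = (-79/36 + 52/j)*√j = √j*(-79/36 + 52/j))
39097/(-43572) + X(170)/45719 = 39097/(-43572) + ((1872 - 79*170)/(36*√170))/45719 = 39097*(-1/43572) + ((√170/170)*(1872 - 13430)/36)*(1/45719) = -39097/43572 + ((1/36)*(√170/170)*(-11558))*(1/45719) = -39097/43572 - 5779*√170/3060*(1/45719) = -39097/43572 - 5779*√170/139900140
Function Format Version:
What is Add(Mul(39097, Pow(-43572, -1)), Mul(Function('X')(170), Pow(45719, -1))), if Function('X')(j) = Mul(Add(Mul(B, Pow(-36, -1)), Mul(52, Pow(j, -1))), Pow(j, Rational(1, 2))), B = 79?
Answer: Add(Rational(-39097, 43572), Mul(Rational(-5779, 139900140), Pow(170, Rational(1, 2)))) ≈ -0.89783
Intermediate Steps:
Function('X')(j) = Mul(Pow(j, Rational(1, 2)), Add(Rational(-79, 36), Mul(52, Pow(j, -1)))) (Function('X')(j) = Mul(Add(Mul(79, Pow(-36, -1)), Mul(52, Pow(j, -1))), Pow(j, Rational(1, 2))) = Mul(Add(Mul(79, Rational(-1, 36)), Mul(52, Pow(j, -1))), Pow(j, Rational(1, 2))) = Mul(Add(Rational(-79, 36), Mul(52, Pow(j, -1))), Pow(j, Rational(1, 2))) = Mul(Pow(j, Rational(1, 2)), Add(Rational(-79, 36), Mul(52, Pow(j, -1)))))
Add(Mul(39097, Pow(-43572, -1)), Mul(Function('X')(170), Pow(45719, -1))) = Add(Mul(39097, Pow(-43572, -1)), Mul(Mul(Rational(1, 36), Pow(170, Rational(-1, 2)), Add(1872, Mul(-79, 170))), Pow(45719, -1))) = Add(Mul(39097, Rational(-1, 43572)), Mul(Mul(Rational(1, 36), Mul(Rational(1, 170), Pow(170, Rational(1, 2))), Add(1872, -13430)), Rational(1, 45719))) = Add(Rational(-39097, 43572), Mul(Mul(Rational(1, 36), Mul(Rational(1, 170), Pow(170, Rational(1, 2))), -11558), Rational(1, 45719))) = Add(Rational(-39097, 43572), Mul(Mul(Rational(-5779, 3060), Pow(170, Rational(1, 2))), Rational(1, 45719))) = Add(Rational(-39097, 43572), Mul(Rational(-5779, 139900140), Pow(170, Rational(1, 2))))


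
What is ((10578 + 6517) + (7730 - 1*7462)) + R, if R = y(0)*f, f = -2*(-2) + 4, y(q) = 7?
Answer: 17419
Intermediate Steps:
f = 8 (f = 4 + 4 = 8)
R = 56 (R = 7*8 = 56)
((10578 + 6517) + (7730 - 1*7462)) + R = ((10578 + 6517) + (7730 - 1*7462)) + 56 = (17095 + (7730 - 7462)) + 56 = (17095 + 268) + 56 = 17363 + 56 = 17419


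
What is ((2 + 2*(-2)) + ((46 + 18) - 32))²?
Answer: 900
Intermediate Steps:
((2 + 2*(-2)) + ((46 + 18) - 32))² = ((2 - 4) + (64 - 32))² = (-2 + 32)² = 30² = 900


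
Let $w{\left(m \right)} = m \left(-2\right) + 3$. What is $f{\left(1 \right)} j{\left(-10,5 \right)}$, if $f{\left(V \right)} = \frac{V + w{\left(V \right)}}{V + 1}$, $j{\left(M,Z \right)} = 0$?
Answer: $0$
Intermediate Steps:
$w{\left(m \right)} = 3 - 2 m$ ($w{\left(m \right)} = - 2 m + 3 = 3 - 2 m$)
$f{\left(V \right)} = \frac{3 - V}{1 + V}$ ($f{\left(V \right)} = \frac{V - \left(-3 + 2 V\right)}{V + 1} = \frac{3 - V}{1 + V}$)
$f{\left(1 \right)} j{\left(-10,5 \right)} = \frac{3 - 1}{1 + 1} \cdot 0 = \frac{3 - 1}{2} \cdot 0 = \frac{1}{2} \cdot 2 \cdot 0 = 1 \cdot 0 = 0$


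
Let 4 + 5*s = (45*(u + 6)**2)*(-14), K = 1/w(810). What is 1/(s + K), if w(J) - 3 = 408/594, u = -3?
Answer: -365/414103 ≈ -0.00088142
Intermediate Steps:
w(J) = 365/99 (w(J) = 3 + 408/594 = 3 + 408*(1/594) = 3 + 68/99 = 365/99)
K = 99/365 (K = 1/(365/99) = 99/365 ≈ 0.27123)
s = -5674/5 (s = -4/5 + ((45*(-3 + 6)**2)*(-14))/5 = -4/5 + ((45*3**2)*(-14))/5 = -4/5 + ((45*9)*(-14))/5 = -4/5 + (405*(-14))/5 = -4/5 + (1/5)*(-5670) = -4/5 - 1134 = -5674/5 ≈ -1134.8)
1/(s + K) = 1/(-5674/5 + 99/365) = 1/(-414103/365) = -365/414103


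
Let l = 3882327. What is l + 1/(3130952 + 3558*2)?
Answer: 12183006124237/3138068 ≈ 3.8823e+6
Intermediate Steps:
l + 1/(3130952 + 3558*2) = 3882327 + 1/(3130952 + 3558*2) = 3882327 + 1/(3130952 + 7116) = 3882327 + 1/3138068 = 12183006124237/3138068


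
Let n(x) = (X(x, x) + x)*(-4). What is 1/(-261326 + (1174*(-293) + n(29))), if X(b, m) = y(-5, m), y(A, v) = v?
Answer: -1/605540 ≈ -1.6514e-6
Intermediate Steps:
X(b, m) = m
n(x) = -8*x (n(x) = (x + x)*(-4) = (2*x)*(-4) = -8*x)
1/(-261326 + (1174*(-293) + n(29))) = 1/(-261326 + (1174*(-293) - 8*29)) = 1/(-261326 + (-343982 - 232)) = 1/(-261326 - 344214) = 1/(-605540) = -1/605540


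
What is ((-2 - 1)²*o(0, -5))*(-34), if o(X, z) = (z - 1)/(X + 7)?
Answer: 1836/7 ≈ 262.29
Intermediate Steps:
o(X, z) = (-1 + z)/(7 + X)
((-2 - 1)²*o(0, -5))*(-34) = ((-2 - 1)²*((-1 - 5)/(7 + 0)))*(-34) = ((-3)²*(-6/7))*(-34) = (9*((⅐)*(-6)))*(-34) = (9*(-6/7))*(-34) = -54/7*(-34) = 1836/7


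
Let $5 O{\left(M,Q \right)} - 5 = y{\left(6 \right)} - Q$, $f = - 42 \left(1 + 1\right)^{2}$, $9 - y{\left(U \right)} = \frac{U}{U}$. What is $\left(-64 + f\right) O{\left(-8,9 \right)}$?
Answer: $- \frac{928}{5} \approx -185.6$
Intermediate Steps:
$y{\left(U \right)} = 8$ ($y{\left(U \right)} = 9 - \frac{U}{U} = 9 - 1 = 8$)
$f = -168$ ($f = - 42 \cdot 2^{2} = \left(-42\right) 4 = -168$)
$O{\left(M,Q \right)} = \frac{13}{5} - \frac{Q}{5}$ ($O{\left(M,Q \right)} = 1 + \frac{8 - Q}{5} = 1 - \left(- \frac{8}{5} + \frac{Q}{5}\right) = \frac{13}{5} - \frac{Q}{5}$)
$\left(-64 + f\right) O{\left(-8,9 \right)} = \left(-64 - 168\right) \left(\frac{13}{5} - \frac{9}{5}\right) = - 232 \left(\frac{13}{5} - \frac{9}{5}\right) = \left(-232\right) \frac{4}{5} = - \frac{928}{5}$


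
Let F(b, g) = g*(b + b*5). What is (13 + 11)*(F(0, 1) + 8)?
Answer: 192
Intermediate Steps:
F(b, g) = 6*b*g (F(b, g) = g*(b + 5*b) = g*(6*b) = 6*b*g)
(13 + 11)*(F(0, 1) + 8) = (13 + 11)*(6*0*1 + 8) = 24*(0 + 8) = 24*8 = 192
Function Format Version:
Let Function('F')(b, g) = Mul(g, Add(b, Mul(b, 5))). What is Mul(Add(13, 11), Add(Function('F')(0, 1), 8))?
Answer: 192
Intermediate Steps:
Function('F')(b, g) = Mul(6, b, g) (Function('F')(b, g) = Mul(g, Add(b, Mul(5, b))) = Mul(g, Mul(6, b)) = Mul(6, b, g))
Mul(Add(13, 11), Add(Function('F')(0, 1), 8)) = Mul(Add(13, 11), Add(Mul(6, 0, 1), 8)) = Mul(24, Add(0, 8)) = Mul(24, 8) = 192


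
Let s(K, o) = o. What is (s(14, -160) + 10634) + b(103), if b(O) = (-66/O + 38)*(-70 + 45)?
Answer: 982622/103 ≈ 9540.0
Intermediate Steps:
b(O) = -950 + 1650/O (b(O) = (38 - 66/O)*(-25) = -950 + 1650/O)
(s(14, -160) + 10634) + b(103) = (-160 + 10634) + (-950 + 1650/103) = 10474 + (-950 + 1650*(1/103)) = 10474 + (-950 + 1650/103) = 10474 - 96200/103 = 982622/103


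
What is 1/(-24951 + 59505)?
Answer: 1/34554 ≈ 2.8940e-5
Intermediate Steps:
1/(-24951 + 59505) = 1/34554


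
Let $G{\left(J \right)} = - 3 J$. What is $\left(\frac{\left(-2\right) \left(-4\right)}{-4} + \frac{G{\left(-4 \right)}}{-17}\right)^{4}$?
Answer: $\frac{4477456}{83521} \approx 53.609$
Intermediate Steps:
$\left(\frac{\left(-2\right) \left(-4\right)}{-4} + \frac{G{\left(-4 \right)}}{-17}\right)^{4} = \left(\frac{\left(-2\right) \left(-4\right)}{-4} + \frac{\left(-3\right) \left(-4\right)}{-17}\right)^{4} = \left(8 \left(- \frac{1}{4}\right) + 12 \left(- \frac{1}{17}\right)\right)^{4} = \left(-2 - \frac{12}{17}\right)^{4} = \left(- \frac{46}{17}\right)^{4} = \frac{4477456}{83521}$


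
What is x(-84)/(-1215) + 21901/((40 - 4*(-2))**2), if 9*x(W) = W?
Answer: 8877073/933120 ≈ 9.5133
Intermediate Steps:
x(W) = W/9
x(-84)/(-1215) + 21901/((40 - 4*(-2))**2) = ((1/9)*(-84))/(-1215) + 21901/((40 - 4*(-2))**2) = -28/3*(-1/1215) + 21901/((40 + 8)**2) = 28/3645 + 21901/(48**2) = 28/3645 + 21901/2304 = 8877073/933120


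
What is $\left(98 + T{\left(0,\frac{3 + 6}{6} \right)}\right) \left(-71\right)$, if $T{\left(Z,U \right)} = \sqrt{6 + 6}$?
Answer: $-6958 - 142 \sqrt{3} \approx -7204.0$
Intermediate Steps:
$T{\left(Z,U \right)} = 2 \sqrt{3}$ ($T{\left(Z,U \right)} = \sqrt{12} = 2 \sqrt{3}$)
$\left(98 + T{\left(0,\frac{3 + 6}{6} \right)}\right) \left(-71\right) = \left(98 + 2 \sqrt{3}\right) \left(-71\right) = -6958 - 142 \sqrt{3}$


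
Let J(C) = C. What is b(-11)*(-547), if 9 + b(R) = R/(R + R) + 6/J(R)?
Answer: 108853/22 ≈ 4947.9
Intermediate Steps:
b(R) = -17/2 + 6/R (b(R) = -9 + (R/(R + R) + 6/R) = -9 + (R/((2*R)) + 6/R) = -9 + (R*(1/(2*R)) + 6/R) = -9 + (½ + 6/R) = -17/2 + 6/R)
b(-11)*(-547) = (-17/2 + 6/(-11))*(-547) = (-17/2 + 6*(-1/11))*(-547) = (-17/2 - 6/11)*(-547) = -199/22*(-547) = 108853/22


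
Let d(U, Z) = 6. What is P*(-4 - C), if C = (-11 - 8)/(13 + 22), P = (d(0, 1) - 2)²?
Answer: -1936/35 ≈ -55.314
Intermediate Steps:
P = 16 (P = (6 - 2)² = 4² = 16)
C = -19/35 ≈ -0.54286
P*(-4 - C) = 16*(-4 - 1*(-19/35)) = 16*(-4 + 19/35) = 16*(-121/35) = -1936/35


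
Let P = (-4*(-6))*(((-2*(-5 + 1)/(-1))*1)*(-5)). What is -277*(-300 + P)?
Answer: -182820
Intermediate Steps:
P = 960 (P = 24*(((-2*(-4)*(-1))*1)*(-5)) = 24*(((8*(-1))*1)*(-5)) = 24*(-8*1*(-5)) = 24*(-8*(-5)) = 24*40 = 960)
-277*(-300 + P) = -277*(-300 + 960) = -277*660 = -182820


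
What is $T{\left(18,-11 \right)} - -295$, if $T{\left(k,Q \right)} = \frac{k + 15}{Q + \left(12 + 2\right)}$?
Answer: $306$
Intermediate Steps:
$T{\left(k,Q \right)} = \frac{15 + k}{14 + Q}$ ($T{\left(k,Q \right)} = \frac{15 + k}{Q + 14} = \frac{15 + k}{14 + Q}$)
$T{\left(18,-11 \right)} - -295 = \frac{15 + 18}{14 - 11} - -295 = \frac{1}{3} \cdot 33 + 295 = 11 + 295 = 306$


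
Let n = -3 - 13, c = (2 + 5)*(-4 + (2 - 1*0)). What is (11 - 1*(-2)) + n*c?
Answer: 237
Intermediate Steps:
c = -14 (c = 7*(-4 + (2 + 0)) = 7*(-4 + 2) = 7*(-2) = -14)
n = -16
(11 - 1*(-2)) + n*c = (11 - 1*(-2)) - 16*(-14) = (11 + 2) + 224 = 13 + 224 = 237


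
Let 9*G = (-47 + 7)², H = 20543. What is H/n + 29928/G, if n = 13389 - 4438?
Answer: 305479819/1790200 ≈ 170.64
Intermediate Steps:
n = 8951
G = 1600/9 (G = (-47 + 7)²/9 = (⅑)*(-40)² = (⅑)*1600 = 1600/9 ≈ 177.78)
H/n + 29928/G = 20543/8951 + 29928/(1600/9) = 20543*(1/8951) + 29928*(9/1600) = 20543/8951 + 33669/200 = 305479819/1790200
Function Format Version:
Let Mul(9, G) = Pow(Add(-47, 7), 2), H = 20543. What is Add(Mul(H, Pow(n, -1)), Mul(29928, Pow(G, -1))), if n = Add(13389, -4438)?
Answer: Rational(305479819, 1790200) ≈ 170.64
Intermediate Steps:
n = 8951
G = Rational(1600, 9) (G = Mul(Rational(1, 9), Pow(Add(-47, 7), 2)) = Mul(Rational(1, 9), Pow(-40, 2)) = Mul(Rational(1, 9), 1600) = Rational(1600, 9) ≈ 177.78)
Add(Mul(H, Pow(n, -1)), Mul(29928, Pow(G, -1))) = Add(Mul(20543, Pow(8951, -1)), Mul(29928, Pow(Rational(1600, 9), -1))) = Add(Mul(20543, Rational(1, 8951)), Mul(29928, Rational(9, 1600))) = Add(Rational(20543, 8951), Rational(33669, 200)) = Rational(305479819, 1790200)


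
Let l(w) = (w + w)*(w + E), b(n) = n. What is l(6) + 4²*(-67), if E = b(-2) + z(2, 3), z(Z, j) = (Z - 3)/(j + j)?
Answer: -1026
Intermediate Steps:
z(Z, j) = (-3 + Z)/(2*j) (z(Z, j) = (-3 + Z)/((2*j)) = (-3 + Z)*(1/(2*j)) = (-3 + Z)/(2*j))
E = -13/6 (E = -2 + (½)*(-3 + 2)/3 = -2 + (½)*(⅓)*(-1) = -2 - ⅙ = -13/6 ≈ -2.1667)
l(w) = 2*w*(-13/6 + w) (l(w) = (w + w)*(w - 13/6) = (2*w)*(-13/6 + w) = 2*w*(-13/6 + w))
l(6) + 4²*(-67) = (⅓)*6*(-13 + 6*6) + 4²*(-67) = (⅓)*6*(-13 + 36) + 16*(-67) = (⅓)*6*23 - 1072 = 46 - 1072 = -1026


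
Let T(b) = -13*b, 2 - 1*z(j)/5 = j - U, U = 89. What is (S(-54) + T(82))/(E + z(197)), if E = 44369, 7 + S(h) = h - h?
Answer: -1073/43839 ≈ -0.024476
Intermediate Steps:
z(j) = 455 - 5*j (z(j) = 10 - 5*(j - 1*89) = 10 - 5*(j - 89) = 10 - 5*(-89 + j) = 10 + (445 - 5*j) = 455 - 5*j)
S(h) = -7 (S(h) = -7 + (h - h) = -7 + 0 = -7)
(S(-54) + T(82))/(E + z(197)) = (-7 - 13*82)/(44369 + (455 - 5*197)) = (-7 - 1066)/(44369 + (455 - 985)) = -1073/(44369 - 530) = -1073/43839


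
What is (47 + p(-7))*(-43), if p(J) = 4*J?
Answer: -817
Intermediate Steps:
(47 + p(-7))*(-43) = (47 + 4*(-7))*(-43) = (47 - 28)*(-43) = 19*(-43) = -817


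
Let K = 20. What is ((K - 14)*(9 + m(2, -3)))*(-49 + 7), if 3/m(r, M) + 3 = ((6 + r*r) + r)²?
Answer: -106848/47 ≈ -2273.4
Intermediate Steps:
m(r, M) = 3/(-3 + (6 + r + r²)²) (m(r, M) = 3/(-3 + ((6 + r*r) + r)²) = 3/(-3 + ((6 + r²) + r)²) = 3/(-3 + (6 + r + r²)²))
((K - 14)*(9 + m(2, -3)))*(-49 + 7) = ((20 - 14)*(9 + 3/(-3 + (6 + 2 + 2²)²)))*(-49 + 7) = (6*(9 + 3/(-3 + (6 + 2 + 4)²)))*(-42) = (6*(9 + 3/(-3 + 12²)))*(-42) = (6*(9 + 3/(-3 + 144)))*(-42) = (6*(9 + 3/141))*(-42) = (6*(9 + 3*(1/141)))*(-42) = (6*(9 + 1/47))*(-42) = (6*(424/47))*(-42) = (2544/47)*(-42) = -106848/47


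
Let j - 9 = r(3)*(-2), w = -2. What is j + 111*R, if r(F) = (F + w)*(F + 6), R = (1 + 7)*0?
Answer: -9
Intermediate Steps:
R = 0 (R = 8*0 = 0)
r(F) = (-2 + F)*(6 + F) (r(F) = (F - 2)*(F + 6) = (-2 + F)*(6 + F))
j = -9 (j = 9 + (-12 + 3² + 4*3)*(-2) = 9 + (-12 + 9 + 12)*(-2) = 9 + 9*(-2) = 9 - 18 = -9)
j + 111*R = -9 + 111*0 = -9 + 0 = -9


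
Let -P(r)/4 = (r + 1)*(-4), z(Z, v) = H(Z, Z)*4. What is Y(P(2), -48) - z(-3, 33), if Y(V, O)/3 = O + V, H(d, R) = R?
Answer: 12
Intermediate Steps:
z(Z, v) = 4*Z (z(Z, v) = Z*4 = 4*Z)
P(r) = 16 + 16*r (P(r) = -4*(r + 1)*(-4) = -4*(1 + r)*(-4) = -4*(-4 - 4*r) = 16 + 16*r)
Y(V, O) = 3*O + 3*V (Y(V, O) = 3*(O + V) = 3*O + 3*V)
Y(P(2), -48) - z(-3, 33) = (3*(-48) + 3*(16 + 16*2)) - 4*(-3) = (-144 + 3*(16 + 32)) - 1*(-12) = (-144 + 3*48) + 12 = (-144 + 144) + 12 = 0 + 12 = 12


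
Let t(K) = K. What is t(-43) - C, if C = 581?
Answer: -624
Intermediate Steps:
t(-43) - C = -43 - 1*581 = -43 - 581 = -624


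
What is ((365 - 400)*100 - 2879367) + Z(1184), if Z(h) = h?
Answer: -2881683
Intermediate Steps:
((365 - 400)*100 - 2879367) + Z(1184) = ((365 - 400)*100 - 2879367) + 1184 = (-35*100 - 2879367) + 1184 = (-3500 - 2879367) + 1184 = -2882867 + 1184 = -2881683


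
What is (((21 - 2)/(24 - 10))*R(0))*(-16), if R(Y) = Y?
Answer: 0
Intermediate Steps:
(((21 - 2)/(24 - 10))*R(0))*(-16) = (((21 - 2)/(24 - 10))*0)*(-16) = ((19/14)*0)*(-16) = 0*(-16) = 0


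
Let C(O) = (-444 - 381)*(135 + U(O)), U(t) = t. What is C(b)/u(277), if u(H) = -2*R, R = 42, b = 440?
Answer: 158125/28 ≈ 5647.3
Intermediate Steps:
C(O) = -111375 - 825*O (C(O) = (-444 - 381)*(135 + O) = -825*(135 + O) = -111375 - 825*O)
u(H) = -84 (u(H) = -2*42 = -84)
C(b)/u(277) = (-111375 - 825*440)/(-84) = (-111375 - 363000)*(-1/84) = -474375*(-1/84) = 158125/28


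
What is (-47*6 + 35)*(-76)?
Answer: 18772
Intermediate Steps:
(-47*6 + 35)*(-76) = (-282 + 35)*(-76) = -247*(-76) = 18772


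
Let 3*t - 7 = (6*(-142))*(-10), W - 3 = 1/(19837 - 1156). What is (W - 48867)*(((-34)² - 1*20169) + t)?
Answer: 44283130516096/56043 ≈ 7.9016e+8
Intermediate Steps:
W = 56044/18681 (W = 3 + 1/(19837 - 1156) = 3 + 1/18681 = 56044/18681 ≈ 3.0001)
t = 8527/3 (t = 7/3 + ((6*(-142))*(-10))/3 = 7/3 + (-852*(-10))/3 = 7/3 + (⅓)*8520 = 7/3 + 2840 = 8527/3 ≈ 2842.3)
(W - 48867)*(((-34)² - 1*20169) + t) = (56044/18681 - 48867)*(((-34)² - 1*20169) + 8527/3) = -912828383*((1156 - 20169) + 8527/3)/18681 = -912828383*(-19013 + 8527/3)/18681 = -912828383/18681*(-48512/3) = 44283130516096/56043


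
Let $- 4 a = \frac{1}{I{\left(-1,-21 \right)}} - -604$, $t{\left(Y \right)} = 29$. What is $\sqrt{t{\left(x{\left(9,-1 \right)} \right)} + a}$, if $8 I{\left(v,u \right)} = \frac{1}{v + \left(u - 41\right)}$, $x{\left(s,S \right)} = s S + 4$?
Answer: $2$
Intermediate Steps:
$x{\left(s,S \right)} = 4 + S s$ ($x{\left(s,S \right)} = S s + 4 = 4 + S s$)
$I{\left(v,u \right)} = \frac{1}{8 \left(-41 + u + v\right)}$ ($I{\left(v,u \right)} = \frac{1}{8 \left(v + \left(u - 41\right)\right)} = \frac{1}{8 \left(v + \left(-41 + u\right)\right)} = \frac{1}{8 \left(-41 + u + v\right)}$)
$a = -25$ ($a = - \frac{\frac{1}{\frac{1}{8} \frac{1}{-41 - 21 - 1}} - -604}{4} = - \frac{\frac{1}{\frac{1}{8} \frac{1}{-63}} + 604}{4} = - \frac{\frac{1}{\frac{1}{8} \left(- \frac{1}{63}\right)} + 604}{4} = - \frac{\frac{1}{- \frac{1}{504}} + 604}{4} = - \frac{-504 + 604}{4} = \left(- \frac{1}{4}\right) 100 = -25$)
$\sqrt{t{\left(x{\left(9,-1 \right)} \right)} + a} = \sqrt{29 - 25} = \sqrt{4} = 2$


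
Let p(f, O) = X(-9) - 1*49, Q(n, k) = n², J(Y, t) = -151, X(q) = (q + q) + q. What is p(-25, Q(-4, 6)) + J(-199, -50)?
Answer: -227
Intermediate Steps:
X(q) = 3*q (X(q) = 2*q + q = 3*q)
p(f, O) = -76 (p(f, O) = 3*(-9) - 1*49 = -27 - 49 = -76)
p(-25, Q(-4, 6)) + J(-199, -50) = -76 - 151 = -227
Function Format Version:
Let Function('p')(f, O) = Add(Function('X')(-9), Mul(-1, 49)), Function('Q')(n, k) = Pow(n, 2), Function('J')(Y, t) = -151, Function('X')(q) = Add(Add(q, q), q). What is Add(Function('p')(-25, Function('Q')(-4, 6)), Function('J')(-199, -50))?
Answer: -227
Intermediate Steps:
Function('X')(q) = Mul(3, q) (Function('X')(q) = Add(Mul(2, q), q) = Mul(3, q))
Function('p')(f, O) = -76 (Function('p')(f, O) = Add(Mul(3, -9), Mul(-1, 49)) = Add(-27, -49) = -76)
Add(Function('p')(-25, Function('Q')(-4, 6)), Function('J')(-199, -50)) = Add(-76, -151) = -227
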